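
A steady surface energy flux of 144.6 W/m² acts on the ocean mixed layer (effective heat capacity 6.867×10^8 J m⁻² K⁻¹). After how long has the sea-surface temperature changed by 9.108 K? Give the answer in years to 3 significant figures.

Areal heat capacity C = 6.867×10^8 J m⁻² K⁻¹ (given).
Time required: Δt = C ΔT / F = 6.87×10^8 × 9.108 / 144.6 = 4.33×10^7 s.
In years: 4.33×10^7 s / (3.156×10^7 s/year) = 1.37 years.

1.37 years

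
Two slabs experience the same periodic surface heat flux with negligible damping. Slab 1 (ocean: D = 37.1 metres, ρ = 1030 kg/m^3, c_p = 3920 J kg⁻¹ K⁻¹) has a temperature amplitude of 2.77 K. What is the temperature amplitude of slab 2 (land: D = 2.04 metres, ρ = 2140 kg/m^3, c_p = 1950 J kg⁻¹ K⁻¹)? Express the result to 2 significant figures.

C_ocean = 1.50×10^8 J/(m²·K); C_land = 8.51×10^6 J/(m²·K).
A ∝ 1/C ⇒ A_land = A_ocean × C_ocean/C_land = 2.77 × 17.6 = 48.7 K.

49 K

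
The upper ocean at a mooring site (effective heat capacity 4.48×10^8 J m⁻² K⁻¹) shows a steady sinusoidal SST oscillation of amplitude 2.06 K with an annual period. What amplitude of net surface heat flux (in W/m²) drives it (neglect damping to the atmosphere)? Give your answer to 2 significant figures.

Areal heat capacity C = 4.48×10^8 J m⁻² K⁻¹ (given).
ω = 2π / 3.15×10^7 s = 1.99×10^-7 s⁻¹.
Cω = 4.48×10^8 × 1.99×10^-7 = 89.3 W/(m²·K).
F₀ = A × Cω = 2.06 × 89.3 = 184 W/m².

180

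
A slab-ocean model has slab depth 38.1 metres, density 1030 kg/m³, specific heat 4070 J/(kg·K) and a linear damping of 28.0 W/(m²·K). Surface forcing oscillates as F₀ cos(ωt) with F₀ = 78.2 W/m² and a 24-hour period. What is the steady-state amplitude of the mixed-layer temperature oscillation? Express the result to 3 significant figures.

0.00673 K

Areal heat capacity C = ρ c_p D = 1030 × 4070 × 38.1 = 1.60×10^8 J/(m²·K).
Angular frequency ω = 2π / T = 2π / 86400 s = 7.27×10^-5 s⁻¹.
√((Cω)² + λ²) = √((11600)² + 28.0²) = 11600 W/(m²·K).
Amplitude A = F₀ / √((Cω)²+λ²) = 78.2 / 11600 = 0.00673 K.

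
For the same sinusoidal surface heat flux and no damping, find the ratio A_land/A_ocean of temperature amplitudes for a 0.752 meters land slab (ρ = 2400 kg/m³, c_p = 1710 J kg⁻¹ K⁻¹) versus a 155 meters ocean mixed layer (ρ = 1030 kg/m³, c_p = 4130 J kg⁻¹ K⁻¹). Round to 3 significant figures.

214

C_ocean = 1030 × 4130 × 155 = 6.59×10^8 J/(m²·K).
C_land = 2400 × 1710 × 0.752 = 3.09×10^6 J/(m²·K).
Undamped amplitude ∝ 1/C, so A_land/A_ocean = C_ocean/C_land = 214.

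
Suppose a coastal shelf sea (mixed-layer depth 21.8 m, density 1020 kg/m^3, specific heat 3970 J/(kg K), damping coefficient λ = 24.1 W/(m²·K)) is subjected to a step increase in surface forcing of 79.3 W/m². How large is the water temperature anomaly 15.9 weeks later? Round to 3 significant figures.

3.05 K

Areal heat capacity C = ρ c_p D = 1020 × 3970 × 21.8 = 8.83×10^7 J/(m^2 K).
τ = C / λ = 8.83×10^7 / 24.1 = 3.66×10^6 s.
Equilibrium anomaly ΔT_eq = F / λ = 79.3 / 24.1 = 3.29 K.
t = 15.9 weeks = 9.62×10^6 s, so t/τ = 2.63.
ΔT(t) = ΔT_eq (1 − e^(−t/τ)) = 3.29 × (1 − e^−2.63) = 3.05 K.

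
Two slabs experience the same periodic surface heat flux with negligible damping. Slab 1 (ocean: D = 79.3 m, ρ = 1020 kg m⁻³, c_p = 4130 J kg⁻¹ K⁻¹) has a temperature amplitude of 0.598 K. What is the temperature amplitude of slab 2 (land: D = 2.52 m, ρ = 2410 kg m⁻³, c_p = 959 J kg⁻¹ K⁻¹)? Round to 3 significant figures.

C_ocean = 3.34×10^8 J/(m²·K); C_land = 5.82×10^6 J/(m²·K).
A ∝ 1/C ⇒ A_land = A_ocean × C_ocean/C_land = 0.598 × 57.4 = 34.3 K.

34.3 K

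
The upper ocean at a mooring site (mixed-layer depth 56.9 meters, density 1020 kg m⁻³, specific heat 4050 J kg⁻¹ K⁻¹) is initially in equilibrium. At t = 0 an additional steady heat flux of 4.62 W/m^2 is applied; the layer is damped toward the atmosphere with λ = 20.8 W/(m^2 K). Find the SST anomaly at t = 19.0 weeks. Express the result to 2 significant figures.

0.14 K

Areal heat capacity C = ρ c_p D = 1020 × 4050 × 56.9 = 2.35×10^8 J/(m^2 K).
τ = C / λ = 2.35×10^8 / 20.8 = 1.13×10^7 s.
Equilibrium anomaly ΔT_eq = F / λ = 4.62 / 20.8 = 0.222 K.
t = 19.0 weeks = 1.15×10^7 s, so t/τ = 1.02.
ΔT(t) = ΔT_eq (1 − e^(−t/τ)) = 0.222 × (1 − e^−1.02) = 0.142 K.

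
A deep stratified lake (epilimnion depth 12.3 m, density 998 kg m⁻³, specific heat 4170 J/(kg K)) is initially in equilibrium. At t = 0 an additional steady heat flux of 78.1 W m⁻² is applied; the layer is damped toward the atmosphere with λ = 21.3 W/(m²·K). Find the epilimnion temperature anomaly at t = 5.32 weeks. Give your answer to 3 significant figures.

2.71 K

Areal heat capacity C = ρ c_p D = 998 × 4170 × 12.3 = 5.12×10^7 J m⁻² K⁻¹.
τ = C / λ = 5.12×10^7 / 21.3 = 2.40×10^6 s.
Equilibrium anomaly ΔT_eq = F / λ = 78.1 / 21.3 = 3.67 K.
t = 5.32 weeks = 3.22×10^6 s, so t/τ = 1.34.
ΔT(t) = ΔT_eq (1 − e^(−t/τ)) = 3.67 × (1 − e^−1.34) = 2.71 K.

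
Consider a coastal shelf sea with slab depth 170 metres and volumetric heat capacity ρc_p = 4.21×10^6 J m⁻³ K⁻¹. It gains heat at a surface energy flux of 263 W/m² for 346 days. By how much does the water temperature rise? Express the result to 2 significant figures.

11 K

Areal heat capacity C = ρc_p × D = 4.21×10^6 × 170 = 7.16×10^8 J/(m²·K).
Net heat input Q = F Δt = 263 × (346 days × 86400 s/day) = 7.86×10^9 J/m².
ΔT = Q / C = 7.86×10^9 / 7.16×10^8 = 11.0 K.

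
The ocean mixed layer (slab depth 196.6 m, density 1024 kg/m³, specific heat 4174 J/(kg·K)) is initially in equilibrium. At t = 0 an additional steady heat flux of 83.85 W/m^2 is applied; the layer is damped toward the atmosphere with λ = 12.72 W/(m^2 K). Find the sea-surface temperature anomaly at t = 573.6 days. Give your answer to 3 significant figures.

3.48 K

Areal heat capacity C = ρ c_p D = 1024 × 4174 × 196.6 = 8.40×10^8 J/(m^2 K).
τ = C / λ = 8.40×10^8 / 12.72 = 6.61×10^7 s.
Equilibrium anomaly ΔT_eq = F / λ = 83.85 / 12.72 = 6.59 K.
t = 573.6 days = 4.96×10^7 s, so t/τ = 0.750.
ΔT(t) = ΔT_eq (1 − e^(−t/τ)) = 6.59 × (1 − e^−0.750) = 3.48 K.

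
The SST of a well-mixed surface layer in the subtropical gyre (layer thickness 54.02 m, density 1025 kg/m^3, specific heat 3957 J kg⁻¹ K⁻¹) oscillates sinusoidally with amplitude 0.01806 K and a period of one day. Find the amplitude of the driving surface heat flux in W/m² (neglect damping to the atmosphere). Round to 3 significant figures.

Areal heat capacity C = ρ c_p D = 1025 × 3957 × 54.02 = 2.19×10^8 J/(m²·K).
ω = 2π / 86400 s = 7.27×10^-5 s⁻¹.
Cω = 2.19×10^8 × 7.27×10^-5 = 15900 W/(m²·K).
F₀ = A × Cω = 0.01806 × 15900 = 288 W/m².

288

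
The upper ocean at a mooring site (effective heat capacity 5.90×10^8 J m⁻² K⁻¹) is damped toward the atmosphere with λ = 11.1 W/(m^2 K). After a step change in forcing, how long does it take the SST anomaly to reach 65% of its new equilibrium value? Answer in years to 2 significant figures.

Areal heat capacity C = 5.90×10^8 J m⁻² K⁻¹ (given).
τ = C / λ = 5.90×10^8 / 11.1 = 5.32×10^7 s.
Fraction reached: 1 − e^(−t/τ) = 0.65 ⇒ t = −τ ln(1 − 0.65) = τ × 1.05.
t = 5.58×10^7 s = 1.77 years.

1.8 years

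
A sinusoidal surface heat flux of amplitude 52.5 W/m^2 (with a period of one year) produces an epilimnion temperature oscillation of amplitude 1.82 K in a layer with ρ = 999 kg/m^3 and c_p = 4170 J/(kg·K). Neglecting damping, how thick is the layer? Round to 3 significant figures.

ω = 2π / 3.15×10^7 s = 1.99×10^-7 s⁻¹.
Required C = F₀ / (A ω) = 52.5 / (1.82 × 1.99×10^-7) = 1.45×10^8 J/(m²·K).
D = C / (ρ c_p) = 1.45×10^8 / (999 × 4170) = 34.8 m.

34.8 m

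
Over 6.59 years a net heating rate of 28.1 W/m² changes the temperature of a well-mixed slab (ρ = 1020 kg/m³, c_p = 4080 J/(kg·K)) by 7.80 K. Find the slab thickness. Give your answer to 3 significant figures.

180 m

Heat input Q = F Δt = 28.1 × 2.08×10^8 s = 5.84×10^9 J/m².
Required areal heat capacity C = Q / ΔT = 7.49×10^8 J/(m²·K).
Depth D = C / (ρ c_p) = 7.49×10^8 / (1020 × 4080) = 180 m.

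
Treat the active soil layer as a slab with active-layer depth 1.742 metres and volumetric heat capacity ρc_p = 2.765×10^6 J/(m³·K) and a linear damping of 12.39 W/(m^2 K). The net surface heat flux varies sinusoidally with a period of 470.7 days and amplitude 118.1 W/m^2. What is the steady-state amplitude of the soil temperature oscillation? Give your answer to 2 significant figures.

Areal heat capacity C = ρc_p × D = 2.765×10^6 × 1.742 = 4.82×10^6 J/(m^2 K).
Angular frequency ω = 2π / T = 2π / 4.07×10^7 s = 1.54×10^-7 s⁻¹.
√((Cω)² + λ²) = √((0.744)² + 12.39²) = 12.4 W/(m²·K).
Amplitude A = F₀ / √((Cω)²+λ²) = 118.1 / 12.4 = 9.51 K.

9.5 K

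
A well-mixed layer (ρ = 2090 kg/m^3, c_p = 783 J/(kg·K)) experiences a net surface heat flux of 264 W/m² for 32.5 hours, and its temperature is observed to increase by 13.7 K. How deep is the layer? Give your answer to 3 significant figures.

1.38 m

Heat input Q = F Δt = 264 × 1.17×10^5 s = 3.09×10^7 J/m².
Required areal heat capacity C = Q / ΔT = 2.25×10^6 J/(m²·K).
Depth D = C / (ρ c_p) = 2.25×10^6 / (2090 × 783) = 1.38 m.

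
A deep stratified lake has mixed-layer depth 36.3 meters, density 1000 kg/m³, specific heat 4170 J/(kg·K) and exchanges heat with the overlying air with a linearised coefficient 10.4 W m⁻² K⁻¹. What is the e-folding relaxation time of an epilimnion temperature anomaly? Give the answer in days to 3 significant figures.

168 days

Areal heat capacity C = ρ c_p D = 1000 × 4170 × 36.3 = 1.51×10^8 J/(m²·K).
Relaxation time τ = C / λ = 1.51×10^8 / 10.4 = 1.46×10^7 s.
In days: 1.46×10^7 s / (86400 s/day) = 168 days.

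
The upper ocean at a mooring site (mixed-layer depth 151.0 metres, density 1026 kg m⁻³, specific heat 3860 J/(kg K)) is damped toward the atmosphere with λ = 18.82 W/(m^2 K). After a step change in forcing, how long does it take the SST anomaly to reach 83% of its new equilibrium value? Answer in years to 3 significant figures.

Areal heat capacity C = ρ c_p D = 1026 × 3860 × 151.0 = 5.98×10^8 J/(m²·K).
τ = C / λ = 5.98×10^8 / 18.82 = 3.18×10^7 s.
Fraction reached: 1 − e^(−t/τ) = 0.83 ⇒ t = −τ ln(1 − 0.83) = τ × 1.77.
t = 5.63×10^7 s = 1.78 years.

1.78 years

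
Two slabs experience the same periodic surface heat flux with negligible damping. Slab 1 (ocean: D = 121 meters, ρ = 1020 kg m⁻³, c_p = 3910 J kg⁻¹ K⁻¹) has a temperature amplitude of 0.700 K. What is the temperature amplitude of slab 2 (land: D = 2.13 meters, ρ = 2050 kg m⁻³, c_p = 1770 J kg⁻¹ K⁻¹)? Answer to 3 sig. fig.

43.7 K

C_ocean = 4.83×10^8 J/(m²·K); C_land = 7.73×10^6 J/(m²·K).
A ∝ 1/C ⇒ A_land = A_ocean × C_ocean/C_land = 0.700 × 62.4 = 43.7 K.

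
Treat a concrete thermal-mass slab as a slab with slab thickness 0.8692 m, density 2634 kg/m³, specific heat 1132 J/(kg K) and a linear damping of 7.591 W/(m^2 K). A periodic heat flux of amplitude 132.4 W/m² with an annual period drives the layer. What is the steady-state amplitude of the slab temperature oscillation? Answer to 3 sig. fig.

17.4 K

Areal heat capacity C = ρ c_p D = 2634 × 1132 × 0.8692 = 2.59×10^6 J/(m²·K).
Angular frequency ω = 2π / T = 2π / 3.15×10^7 s = 1.99×10^-7 s⁻¹.
√((Cω)² + λ²) = √((0.516)² + 7.591²) = 7.61 W/(m²·K).
Amplitude A = F₀ / √((Cω)²+λ²) = 132.4 / 7.61 = 17.4 K.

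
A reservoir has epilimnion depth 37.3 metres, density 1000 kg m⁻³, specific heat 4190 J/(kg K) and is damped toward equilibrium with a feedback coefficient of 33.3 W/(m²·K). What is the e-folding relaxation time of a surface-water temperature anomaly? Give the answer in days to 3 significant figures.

54.3 days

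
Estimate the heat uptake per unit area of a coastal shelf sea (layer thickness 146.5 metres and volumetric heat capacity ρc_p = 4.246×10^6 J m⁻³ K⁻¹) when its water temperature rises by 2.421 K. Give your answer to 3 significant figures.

Areal heat capacity C = ρc_p × D = 4.246×10^6 × 146.5 = 6.22×10^8 J/(m^2 K).
ΔQ = C ΔT = 6.22×10^8 × 2.421 = 1.51×10^9 J/m².

1.51×10^9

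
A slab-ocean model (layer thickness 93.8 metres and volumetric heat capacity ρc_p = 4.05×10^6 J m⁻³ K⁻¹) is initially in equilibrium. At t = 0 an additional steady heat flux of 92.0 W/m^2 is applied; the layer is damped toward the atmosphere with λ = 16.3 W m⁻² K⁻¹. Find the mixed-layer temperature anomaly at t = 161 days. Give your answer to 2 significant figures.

Areal heat capacity C = ρc_p × D = 4.05×10^6 × 93.8 = 3.80×10^8 J/(m^2 K).
τ = C / λ = 3.80×10^8 / 16.3 = 2.33×10^7 s.
Equilibrium anomaly ΔT_eq = F / λ = 92.0 / 16.3 = 5.64 K.
t = 161 days = 1.39×10^7 s, so t/τ = 0.597.
ΔT(t) = ΔT_eq (1 − e^(−t/τ)) = 5.64 × (1 − e^−0.597) = 2.54 K.

2.5 K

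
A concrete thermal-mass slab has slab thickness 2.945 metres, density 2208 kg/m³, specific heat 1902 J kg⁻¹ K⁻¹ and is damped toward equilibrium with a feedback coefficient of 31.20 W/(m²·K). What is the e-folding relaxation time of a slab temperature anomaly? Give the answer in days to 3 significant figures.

4.59 days

Areal heat capacity C = ρ c_p D = 2208 × 1902 × 2.945 = 1.24×10^7 J m⁻² K⁻¹.
Relaxation time τ = C / λ = 1.24×10^7 / 31.20 = 3.96×10^5 s.
In days: 3.96×10^5 s / (86400 s/day) = 4.59 days.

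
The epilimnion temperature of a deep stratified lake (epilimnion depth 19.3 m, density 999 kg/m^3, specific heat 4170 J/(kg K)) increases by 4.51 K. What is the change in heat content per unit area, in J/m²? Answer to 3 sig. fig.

Areal heat capacity C = ρ c_p D = 999 × 4170 × 19.3 = 8.04×10^7 J m⁻² K⁻¹.
ΔQ = C ΔT = 8.04×10^7 × 4.51 = 3.63×10^8 J/m².

3.63×10^8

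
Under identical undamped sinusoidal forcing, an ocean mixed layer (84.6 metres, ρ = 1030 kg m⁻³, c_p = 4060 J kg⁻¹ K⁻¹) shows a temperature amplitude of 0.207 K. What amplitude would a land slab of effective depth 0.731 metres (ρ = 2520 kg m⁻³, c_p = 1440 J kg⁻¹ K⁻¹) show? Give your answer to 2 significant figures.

28 K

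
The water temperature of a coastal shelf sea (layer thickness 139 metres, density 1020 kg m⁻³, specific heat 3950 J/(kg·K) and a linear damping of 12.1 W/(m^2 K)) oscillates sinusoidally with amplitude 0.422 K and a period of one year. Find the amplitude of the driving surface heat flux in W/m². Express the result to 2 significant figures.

47

Areal heat capacity C = ρ c_p D = 1020 × 3950 × 139 = 5.60×10^8 J/(m^2 K).
ω = 2π / 3.15×10^7 s = 1.99×10^-7 s⁻¹.
√((Cω)² + λ²) = √((112)² + 12.1²) = 112 W/(m²·K).
F₀ = A × √((Cω)²+λ²) = 0.422 × 112 = 47.4 W/m².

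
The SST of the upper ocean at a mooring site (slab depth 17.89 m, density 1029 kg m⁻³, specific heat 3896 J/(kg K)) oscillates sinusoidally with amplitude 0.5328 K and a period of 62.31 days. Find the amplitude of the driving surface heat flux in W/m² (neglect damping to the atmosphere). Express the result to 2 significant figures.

Areal heat capacity C = ρ c_p D = 1029 × 3896 × 17.89 = 7.17×10^7 J/(m²·K).
ω = 2π / 5.38×10^6 s = 1.17×10^-6 s⁻¹.
Cω = 7.17×10^7 × 1.17×10^-6 = 83.7 W/(m²·K).
F₀ = A × Cω = 0.5328 × 83.7 = 44.6 W/m².

45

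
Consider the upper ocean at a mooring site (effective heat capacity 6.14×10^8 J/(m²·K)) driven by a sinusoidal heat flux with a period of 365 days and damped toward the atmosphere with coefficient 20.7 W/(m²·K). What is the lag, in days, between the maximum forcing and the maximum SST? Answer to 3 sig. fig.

81.5 days

Areal heat capacity C = 6.14×10^8 J/(m²·K) (given).
ω = 2π / 3.15×10^7 s = 1.99×10^-7 s⁻¹.
Phase lag φ = arctan(Cω/λ) = arctan(122/20.7) = 1.40 rad.
Time lag = φ / ω = 1.40 / 1.99×10^-7 = 7.04×10^6 s = 81.5 days.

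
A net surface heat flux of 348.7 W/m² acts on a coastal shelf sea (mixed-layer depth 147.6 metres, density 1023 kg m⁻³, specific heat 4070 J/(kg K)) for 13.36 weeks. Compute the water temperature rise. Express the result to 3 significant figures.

4.58 K

Areal heat capacity C = ρ c_p D = 1023 × 4070 × 147.6 = 6.15×10^8 J/(m²·K).
Net heat input Q = F Δt = 348.7 × (13.36 weeks × 6.048×10^5 s/week) = 2.82×10^9 J/m².
ΔT = Q / C = 2.82×10^9 / 6.15×10^8 = 4.58 K.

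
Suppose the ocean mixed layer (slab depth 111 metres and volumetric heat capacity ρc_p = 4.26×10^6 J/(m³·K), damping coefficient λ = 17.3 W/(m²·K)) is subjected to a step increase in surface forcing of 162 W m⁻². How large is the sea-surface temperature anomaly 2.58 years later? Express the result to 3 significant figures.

Areal heat capacity C = ρc_p × D = 4.26×10^6 × 111 = 4.73×10^8 J m⁻² K⁻¹.
τ = C / λ = 4.73×10^8 / 17.3 = 2.73×10^7 s.
Equilibrium anomaly ΔT_eq = F / λ = 162 / 17.3 = 9.36 K.
t = 2.58 years = 8.14×10^7 s, so t/τ = 2.98.
ΔT(t) = ΔT_eq (1 − e^(−t/τ)) = 9.36 × (1 − e^−2.98) = 8.89 K.

8.89 K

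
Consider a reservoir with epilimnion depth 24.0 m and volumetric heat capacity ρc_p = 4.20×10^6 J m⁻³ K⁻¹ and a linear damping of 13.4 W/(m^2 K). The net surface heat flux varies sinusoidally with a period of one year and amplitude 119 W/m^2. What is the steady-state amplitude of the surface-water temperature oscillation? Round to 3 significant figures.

4.93 K

Areal heat capacity C = ρc_p × D = 4.20×10^6 × 24.0 = 1.01×10^8 J/(m²·K).
Angular frequency ω = 2π / T = 2π / 3.15×10^7 s = 1.99×10^-7 s⁻¹.
√((Cω)² + λ²) = √((20.1)² + 13.4²) = 24.1 W/(m²·K).
Amplitude A = F₀ / √((Cω)²+λ²) = 119 / 24.1 = 4.93 K.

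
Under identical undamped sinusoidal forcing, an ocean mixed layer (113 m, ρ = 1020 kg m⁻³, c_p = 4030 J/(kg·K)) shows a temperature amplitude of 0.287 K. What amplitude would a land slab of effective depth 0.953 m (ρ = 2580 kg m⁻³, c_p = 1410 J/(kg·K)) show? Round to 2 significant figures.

C_ocean = 4.64×10^8 J/(m²·K); C_land = 3.47×10^6 J/(m²·K).
A ∝ 1/C ⇒ A_land = A_ocean × C_ocean/C_land = 0.287 × 134 = 38.5 K.

38 K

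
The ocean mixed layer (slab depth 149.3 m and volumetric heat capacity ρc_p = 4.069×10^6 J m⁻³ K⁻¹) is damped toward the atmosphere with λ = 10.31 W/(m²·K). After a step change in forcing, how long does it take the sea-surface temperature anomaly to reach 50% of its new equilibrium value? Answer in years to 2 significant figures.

1.3 years

Areal heat capacity C = ρc_p × D = 4.069×10^6 × 149.3 = 6.08×10^8 J m⁻² K⁻¹.
τ = C / λ = 6.08×10^8 / 10.31 = 5.89×10^7 s.
Fraction reached: 1 − e^(−t/τ) = 0.50 ⇒ t = −τ ln(1 − 0.50) = τ × 0.693.
t = 4.08×10^7 s = 1.29 years.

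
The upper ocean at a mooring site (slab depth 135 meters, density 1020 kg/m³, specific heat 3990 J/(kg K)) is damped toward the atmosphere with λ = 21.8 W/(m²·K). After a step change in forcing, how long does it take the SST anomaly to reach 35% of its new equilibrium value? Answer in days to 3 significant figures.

126 days

Areal heat capacity C = ρ c_p D = 1020 × 3990 × 135 = 5.49×10^8 J/(m²·K).
τ = C / λ = 5.49×10^8 / 21.8 = 2.52×10^7 s.
Fraction reached: 1 − e^(−t/τ) = 0.35 ⇒ t = −τ ln(1 − 0.35) = τ × 0.431.
t = 1.09×10^7 s = 126 days.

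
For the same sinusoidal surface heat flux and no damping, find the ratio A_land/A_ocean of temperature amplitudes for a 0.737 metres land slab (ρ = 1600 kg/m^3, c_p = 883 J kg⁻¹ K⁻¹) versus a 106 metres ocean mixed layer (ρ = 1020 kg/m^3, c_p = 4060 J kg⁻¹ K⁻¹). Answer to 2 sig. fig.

C_ocean = 1020 × 4060 × 106 = 4.39×10^8 J/(m²·K).
C_land = 1600 × 883 × 0.737 = 1.04×10^6 J/(m²·K).
Undamped amplitude ∝ 1/C, so A_land/A_ocean = C_ocean/C_land = 422.

420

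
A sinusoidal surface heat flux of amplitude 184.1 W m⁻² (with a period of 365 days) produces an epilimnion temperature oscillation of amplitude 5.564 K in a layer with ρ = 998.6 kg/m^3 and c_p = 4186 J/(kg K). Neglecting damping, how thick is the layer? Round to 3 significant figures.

39.7 m

ω = 2π / 3.15×10^7 s = 1.99×10^-7 s⁻¹.
Required C = F₀ / (A ω) = 184.1 / (5.564 × 1.99×10^-7) = 1.66×10^8 J/(m²·K).
D = C / (ρ c_p) = 1.66×10^8 / (998.6 × 4186) = 39.7 m.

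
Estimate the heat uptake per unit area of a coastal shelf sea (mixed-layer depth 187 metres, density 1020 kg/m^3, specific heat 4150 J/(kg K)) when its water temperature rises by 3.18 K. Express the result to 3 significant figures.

Areal heat capacity C = ρ c_p D = 1020 × 4150 × 187 = 7.92×10^8 J/(m^2 K).
ΔQ = C ΔT = 7.92×10^8 × 3.18 = 2.52×10^9 J/m².

2.52×10^9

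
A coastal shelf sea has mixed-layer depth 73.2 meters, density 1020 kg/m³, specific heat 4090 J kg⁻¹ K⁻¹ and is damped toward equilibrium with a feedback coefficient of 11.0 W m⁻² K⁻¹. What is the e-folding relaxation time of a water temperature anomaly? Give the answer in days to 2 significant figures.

Areal heat capacity C = ρ c_p D = 1020 × 4090 × 73.2 = 3.05×10^8 J m⁻² K⁻¹.
Relaxation time τ = C / λ = 3.05×10^8 / 11.0 = 2.78×10^7 s.
In days: 2.78×10^7 s / (86400 s/day) = 321 days.

320 days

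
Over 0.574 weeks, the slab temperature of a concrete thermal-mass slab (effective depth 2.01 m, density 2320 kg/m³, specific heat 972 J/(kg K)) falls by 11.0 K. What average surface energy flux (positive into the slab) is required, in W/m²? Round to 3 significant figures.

-144

Areal heat capacity C = ρ c_p D = 2320 × 972 × 2.01 = 4.53×10^6 J/(m^2 K).
Required heat per unit area: Q = C ΔT = 4.53×10^6 × -11.0 = -4.99×10^7 J/m².
Flux F = Q / Δt = -4.99×10^7 / 3.47×10^5 s = -144 W/m².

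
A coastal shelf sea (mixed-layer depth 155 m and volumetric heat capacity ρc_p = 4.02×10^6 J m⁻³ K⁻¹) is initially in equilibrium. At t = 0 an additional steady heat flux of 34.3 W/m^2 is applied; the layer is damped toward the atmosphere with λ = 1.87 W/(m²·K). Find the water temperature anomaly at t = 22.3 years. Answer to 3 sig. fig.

Areal heat capacity C = ρc_p × D = 4.02×10^6 × 155 = 6.23×10^8 J/(m²·K).
τ = C / λ = 6.23×10^8 / 1.87 = 3.33×10^8 s.
Equilibrium anomaly ΔT_eq = F / λ = 34.3 / 1.87 = 18.3 K.
t = 22.3 years = 7.04×10^8 s, so t/τ = 2.11.
ΔT(t) = ΔT_eq (1 − e^(−t/τ)) = 18.3 × (1 − e^−2.11) = 16.1 K.

16.1 K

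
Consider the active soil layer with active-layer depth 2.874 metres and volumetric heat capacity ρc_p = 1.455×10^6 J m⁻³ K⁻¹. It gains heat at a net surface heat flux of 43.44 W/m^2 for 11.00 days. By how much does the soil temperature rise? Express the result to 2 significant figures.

Areal heat capacity C = ρc_p × D = 1.455×10^6 × 2.874 = 4.18×10^6 J/(m^2 K).
Net heat input Q = F Δt = 43.44 × (11.00 days × 86400 s/day) = 4.13×10^7 J/m².
ΔT = Q / C = 4.13×10^7 / 4.18×10^6 = 9.87 K.

9.9 K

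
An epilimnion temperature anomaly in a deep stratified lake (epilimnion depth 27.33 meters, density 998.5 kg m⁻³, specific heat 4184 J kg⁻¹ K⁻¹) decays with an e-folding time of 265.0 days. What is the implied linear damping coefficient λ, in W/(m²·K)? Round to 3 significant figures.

4.99

Areal heat capacity C = ρ c_p D = 998.5 × 4184 × 27.33 = 1.14×10^8 J/(m^2 K).
τ = 265.0 days = 2.29×10^7 s.
λ = C / τ = 1.14×10^8 / 2.29×10^7 = 4.99 W/(m²·K).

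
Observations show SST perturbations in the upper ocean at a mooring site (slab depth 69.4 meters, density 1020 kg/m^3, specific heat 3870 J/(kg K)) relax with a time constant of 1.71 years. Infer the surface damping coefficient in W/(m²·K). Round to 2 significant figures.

Areal heat capacity C = ρ c_p D = 1020 × 3870 × 69.4 = 2.74×10^8 J/(m²·K).
τ = 1.71 years = 5.40×10^7 s.
λ = C / τ = 2.74×10^8 / 5.40×10^7 = 5.08 W/(m²·K).

5.1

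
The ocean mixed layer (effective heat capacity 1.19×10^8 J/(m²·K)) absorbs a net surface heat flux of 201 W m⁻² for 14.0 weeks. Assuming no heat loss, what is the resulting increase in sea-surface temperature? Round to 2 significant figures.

Areal heat capacity C = 1.19×10^8 J/(m²·K) (given).
Net heat input Q = F Δt = 201 × (14.0 weeks × 6.048×10^5 s/week) = 1.70×10^9 J/m².
ΔT = Q / C = 1.70×10^9 / 1.19×10^8 = 14.3 K.

14 K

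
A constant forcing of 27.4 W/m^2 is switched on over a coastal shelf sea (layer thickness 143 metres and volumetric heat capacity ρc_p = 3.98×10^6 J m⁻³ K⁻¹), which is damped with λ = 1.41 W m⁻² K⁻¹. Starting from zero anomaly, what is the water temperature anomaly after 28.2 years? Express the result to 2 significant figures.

Areal heat capacity C = ρc_p × D = 3.98×10^6 × 143 = 5.69×10^8 J/(m^2 K).
τ = C / λ = 5.69×10^8 / 1.41 = 4.04×10^8 s.
Equilibrium anomaly ΔT_eq = F / λ = 27.4 / 1.41 = 19.4 K.
t = 28.2 years = 8.90×10^8 s, so t/τ = 2.20.
ΔT(t) = ΔT_eq (1 − e^(−t/τ)) = 19.4 × (1 − e^−2.20) = 17.3 K.

17 K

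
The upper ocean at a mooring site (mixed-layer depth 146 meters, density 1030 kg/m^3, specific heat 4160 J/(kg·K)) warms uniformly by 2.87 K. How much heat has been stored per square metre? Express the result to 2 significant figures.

1.8×10^9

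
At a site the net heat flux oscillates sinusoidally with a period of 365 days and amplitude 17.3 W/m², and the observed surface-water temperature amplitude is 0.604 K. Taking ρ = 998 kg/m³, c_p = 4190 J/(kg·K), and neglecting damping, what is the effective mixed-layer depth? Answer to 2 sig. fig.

34 m

ω = 2π / 3.15×10^7 s = 1.99×10^-7 s⁻¹.
Required C = F₀ / (A ω) = 17.3 / (0.604 × 1.99×10^-7) = 1.44×10^8 J/(m²·K).
D = C / (ρ c_p) = 1.44×10^8 / (998 × 4190) = 34.4 m.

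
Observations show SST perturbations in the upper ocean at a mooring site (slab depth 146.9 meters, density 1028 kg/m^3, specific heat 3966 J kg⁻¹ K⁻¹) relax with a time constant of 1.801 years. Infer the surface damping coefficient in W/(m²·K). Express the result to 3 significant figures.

10.5

Areal heat capacity C = ρ c_p D = 1028 × 3966 × 146.9 = 5.99×10^8 J/(m²·K).
τ = 1.801 years = 5.68×10^7 s.
λ = C / τ = 5.99×10^8 / 5.68×10^7 = 10.5 W/(m²·K).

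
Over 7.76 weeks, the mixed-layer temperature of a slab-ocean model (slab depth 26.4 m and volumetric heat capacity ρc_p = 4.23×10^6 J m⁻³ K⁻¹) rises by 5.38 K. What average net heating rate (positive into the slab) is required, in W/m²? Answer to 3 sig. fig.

Areal heat capacity C = ρc_p × D = 4.23×10^6 × 26.4 = 1.12×10^8 J/(m²·K).
Required heat per unit area: Q = C ΔT = 1.12×10^8 × 5.38 = 6.01×10^8 J/m².
Flux F = Q / Δt = 6.01×10^8 / 4.69×10^6 s = 128 W/m².

128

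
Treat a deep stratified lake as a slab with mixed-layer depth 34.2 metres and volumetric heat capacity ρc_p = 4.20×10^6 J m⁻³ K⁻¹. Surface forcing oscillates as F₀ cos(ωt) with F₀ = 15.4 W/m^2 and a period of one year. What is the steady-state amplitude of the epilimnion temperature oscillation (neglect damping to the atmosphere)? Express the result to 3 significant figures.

Areal heat capacity C = ρc_p × D = 4.20×10^6 × 34.2 = 1.44×10^8 J m⁻² K⁻¹.
Angular frequency ω = 2π / T = 2π / 3.15×10^7 s = 1.99×10^-7 s⁻¹.
Cω = 1.44×10^8 × 1.99×10^-7 = 28.6 W/(m²·K).
Amplitude A = F₀ / (Cω) = 15.4 / 28.6 = 0.538 K.

0.538 K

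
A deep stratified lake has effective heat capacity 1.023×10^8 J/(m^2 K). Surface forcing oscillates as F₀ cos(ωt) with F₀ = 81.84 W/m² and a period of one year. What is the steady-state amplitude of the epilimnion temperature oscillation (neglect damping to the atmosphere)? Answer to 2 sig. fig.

Areal heat capacity C = 1.023×10^8 J/(m^2 K) (given).
Angular frequency ω = 2π / T = 2π / 3.15×10^7 s = 1.99×10^-7 s⁻¹.
Cω = 1.02×10^8 × 1.99×10^-7 = 20.4 W/(m²·K).
Amplitude A = F₀ / (Cω) = 81.84 / 20.4 = 4.02 K.

4.0 K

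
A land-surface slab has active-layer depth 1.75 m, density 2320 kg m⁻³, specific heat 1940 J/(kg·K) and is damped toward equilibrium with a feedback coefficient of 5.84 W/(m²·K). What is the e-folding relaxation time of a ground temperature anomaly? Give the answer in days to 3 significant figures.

Areal heat capacity C = ρ c_p D = 2320 × 1940 × 1.75 = 7.88×10^6 J m⁻² K⁻¹.
Relaxation time τ = C / λ = 7.88×10^6 / 5.84 = 1.35×10^6 s.
In days: 1.35×10^6 s / (86400 s/day) = 15.6 days.

15.6 days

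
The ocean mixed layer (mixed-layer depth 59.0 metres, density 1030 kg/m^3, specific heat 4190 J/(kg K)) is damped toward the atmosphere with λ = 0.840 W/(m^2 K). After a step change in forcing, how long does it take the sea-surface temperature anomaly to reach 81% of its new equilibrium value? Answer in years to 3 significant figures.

Areal heat capacity C = ρ c_p D = 1030 × 4190 × 59.0 = 2.55×10^8 J/(m²·K).
τ = C / λ = 2.55×10^8 / 0.840 = 3.03×10^8 s.
Fraction reached: 1 − e^(−t/τ) = 0.81 ⇒ t = −τ ln(1 − 0.81) = τ × 1.66.
t = 5.03×10^8 s = 16.0 years.

16.0 years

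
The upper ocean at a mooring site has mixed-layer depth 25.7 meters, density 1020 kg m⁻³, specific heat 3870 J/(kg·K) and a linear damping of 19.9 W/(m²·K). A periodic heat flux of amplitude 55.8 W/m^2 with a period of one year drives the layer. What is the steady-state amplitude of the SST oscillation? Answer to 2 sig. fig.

2.0 K

Areal heat capacity C = ρ c_p D = 1020 × 3870 × 25.7 = 1.01×10^8 J/(m²·K).
Angular frequency ω = 2π / T = 2π / 3.15×10^7 s = 1.99×10^-7 s⁻¹.
√((Cω)² + λ²) = √((20.2)² + 19.9²) = 28.4 W/(m²·K).
Amplitude A = F₀ / √((Cω)²+λ²) = 55.8 / 28.4 = 1.97 K.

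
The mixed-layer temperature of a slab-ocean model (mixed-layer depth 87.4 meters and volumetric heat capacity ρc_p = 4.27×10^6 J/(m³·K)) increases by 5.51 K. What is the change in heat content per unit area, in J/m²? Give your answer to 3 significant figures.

Areal heat capacity C = ρc_p × D = 4.27×10^6 × 87.4 = 3.73×10^8 J/(m²·K).
ΔQ = C ΔT = 3.73×10^8 × 5.51 = 2.06×10^9 J/m².

2.06×10^9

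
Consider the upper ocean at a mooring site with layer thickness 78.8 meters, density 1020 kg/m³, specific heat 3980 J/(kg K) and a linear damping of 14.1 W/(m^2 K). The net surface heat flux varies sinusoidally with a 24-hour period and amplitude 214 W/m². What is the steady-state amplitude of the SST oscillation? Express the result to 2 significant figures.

0.0092 K

Areal heat capacity C = ρ c_p D = 1020 × 3980 × 78.8 = 3.20×10^8 J/(m^2 K).
Angular frequency ω = 2π / T = 2π / 86400 s = 7.27×10^-5 s⁻¹.
√((Cω)² + λ²) = √((23300)² + 14.1²) = 23300 W/(m²·K).
Amplitude A = F₀ / √((Cω)²+λ²) = 214 / 23300 = 0.00920 K.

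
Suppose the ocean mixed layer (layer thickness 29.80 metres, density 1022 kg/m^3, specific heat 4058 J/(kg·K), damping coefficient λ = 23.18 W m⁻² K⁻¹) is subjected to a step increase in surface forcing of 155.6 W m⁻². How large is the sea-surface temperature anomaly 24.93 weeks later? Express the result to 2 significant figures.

6.3 K

Areal heat capacity C = ρ c_p D = 1022 × 4058 × 29.80 = 1.24×10^8 J m⁻² K⁻¹.
τ = C / λ = 1.24×10^8 / 23.18 = 5.33×10^6 s.
Equilibrium anomaly ΔT_eq = F / λ = 155.6 / 23.18 = 6.71 K.
t = 24.93 weeks = 1.51×10^7 s, so t/τ = 2.83.
ΔT(t) = ΔT_eq (1 − e^(−t/τ)) = 6.71 × (1 − e^−2.83) = 6.32 K.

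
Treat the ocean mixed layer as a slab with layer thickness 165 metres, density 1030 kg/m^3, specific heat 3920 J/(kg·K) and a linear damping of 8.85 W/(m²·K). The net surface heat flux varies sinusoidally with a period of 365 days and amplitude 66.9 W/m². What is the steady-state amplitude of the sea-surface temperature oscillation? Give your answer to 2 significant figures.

Areal heat capacity C = ρ c_p D = 1030 × 3920 × 165 = 6.66×10^8 J m⁻² K⁻¹.
Angular frequency ω = 2π / T = 2π / 3.15×10^7 s = 1.99×10^-7 s⁻¹.
√((Cω)² + λ²) = √((133)² + 8.85²) = 133 W/(m²·K).
Amplitude A = F₀ / √((Cω)²+λ²) = 66.9 / 133 = 0.503 K.

0.50 K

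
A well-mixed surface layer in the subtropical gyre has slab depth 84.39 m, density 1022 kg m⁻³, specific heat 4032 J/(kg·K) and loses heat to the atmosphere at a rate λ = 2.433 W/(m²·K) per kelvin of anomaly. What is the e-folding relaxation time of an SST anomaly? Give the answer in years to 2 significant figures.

4.5 years

Areal heat capacity C = ρ c_p D = 1022 × 4032 × 84.39 = 3.48×10^8 J m⁻² K⁻¹.
Relaxation time τ = C / λ = 3.48×10^8 / 2.433 = 1.43×10^8 s.
In years: 1.43×10^8 s / (3.156×10^7 s/year) = 4.53 years.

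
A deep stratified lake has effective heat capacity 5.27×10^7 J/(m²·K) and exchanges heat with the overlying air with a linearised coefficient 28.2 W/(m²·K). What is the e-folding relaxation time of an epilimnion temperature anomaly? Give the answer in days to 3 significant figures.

Areal heat capacity C = 5.27×10^7 J/(m²·K) (given).
Relaxation time τ = C / λ = 5.27×10^7 / 28.2 = 1.87×10^6 s.
In days: 1.87×10^6 s / (86400 s/day) = 21.6 days.

21.6 days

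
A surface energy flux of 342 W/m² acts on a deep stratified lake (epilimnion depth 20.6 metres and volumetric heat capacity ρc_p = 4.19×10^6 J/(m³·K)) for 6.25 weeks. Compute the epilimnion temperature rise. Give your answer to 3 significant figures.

15.0 K

Areal heat capacity C = ρc_p × D = 4.19×10^6 × 20.6 = 8.63×10^7 J m⁻² K⁻¹.
Net heat input Q = F Δt = 342 × (6.25 weeks × 6.048×10^5 s/week) = 1.29×10^9 J/m².
ΔT = Q / C = 1.29×10^9 / 8.63×10^7 = 15.0 K.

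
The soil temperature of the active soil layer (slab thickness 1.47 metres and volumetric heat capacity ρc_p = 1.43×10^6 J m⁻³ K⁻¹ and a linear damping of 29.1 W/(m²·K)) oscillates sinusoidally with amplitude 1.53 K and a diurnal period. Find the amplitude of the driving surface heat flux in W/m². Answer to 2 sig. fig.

240

Areal heat capacity C = ρc_p × D = 1.43×10^6 × 1.47 = 2.10×10^6 J m⁻² K⁻¹.
ω = 2π / 86400 s = 7.27×10^-5 s⁻¹.
√((Cω)² + λ²) = √((153)² + 29.1²) = 156 W/(m²·K).
F₀ = A × √((Cω)²+λ²) = 1.53 × 156 = 238 W/m².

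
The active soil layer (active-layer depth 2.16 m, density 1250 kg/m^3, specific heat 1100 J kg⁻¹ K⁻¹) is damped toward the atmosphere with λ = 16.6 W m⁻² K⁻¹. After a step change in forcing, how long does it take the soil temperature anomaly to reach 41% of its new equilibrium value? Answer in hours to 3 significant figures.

Areal heat capacity C = ρ c_p D = 1250 × 1100 × 2.16 = 2.97×10^6 J m⁻² K⁻¹.
τ = C / λ = 2.97×10^6 / 16.6 = 1.79×10^5 s.
Fraction reached: 1 − e^(−t/τ) = 0.41 ⇒ t = −τ ln(1 − 0.41) = τ × 0.528.
t = 94400 s = 26.2 hours.

26.2 hours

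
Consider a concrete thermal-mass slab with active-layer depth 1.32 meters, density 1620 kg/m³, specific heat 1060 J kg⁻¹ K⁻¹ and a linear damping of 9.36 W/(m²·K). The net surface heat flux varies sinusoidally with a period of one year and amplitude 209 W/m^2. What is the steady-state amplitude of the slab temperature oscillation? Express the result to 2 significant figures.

Areal heat capacity C = ρ c_p D = 1620 × 1060 × 1.32 = 2.27×10^6 J/(m²·K).
Angular frequency ω = 2π / T = 2π / 3.15×10^7 s = 1.99×10^-7 s⁻¹.
√((Cω)² + λ²) = √((0.452)² + 9.36²) = 9.37 W/(m²·K).
Amplitude A = F₀ / √((Cω)²+λ²) = 209 / 9.37 = 22.3 K.

22 K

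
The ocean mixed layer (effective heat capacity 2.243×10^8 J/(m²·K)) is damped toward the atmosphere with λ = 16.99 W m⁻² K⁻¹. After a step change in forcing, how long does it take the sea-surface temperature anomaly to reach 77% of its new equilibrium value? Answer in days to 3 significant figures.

225 days

Areal heat capacity C = 2.243×10^8 J/(m²·K) (given).
τ = C / λ = 2.24×10^8 / 16.99 = 1.32×10^7 s.
Fraction reached: 1 − e^(−t/τ) = 0.77 ⇒ t = −τ ln(1 − 0.77) = τ × 1.47.
t = 1.94×10^7 s = 225 days.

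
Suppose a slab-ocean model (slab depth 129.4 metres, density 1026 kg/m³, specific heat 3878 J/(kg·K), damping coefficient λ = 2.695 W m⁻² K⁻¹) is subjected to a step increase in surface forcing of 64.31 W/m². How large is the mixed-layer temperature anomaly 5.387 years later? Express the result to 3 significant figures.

14.1 K

Areal heat capacity C = ρ c_p D = 1026 × 3878 × 129.4 = 5.15×10^8 J m⁻² K⁻¹.
τ = C / λ = 5.15×10^8 / 2.695 = 1.91×10^8 s.
Equilibrium anomaly ΔT_eq = F / λ = 64.31 / 2.695 = 23.9 K.
t = 5.387 years = 1.70×10^8 s, so t/τ = 0.890.
ΔT(t) = ΔT_eq (1 − e^(−t/τ)) = 23.9 × (1 − e^−0.890) = 14.1 K.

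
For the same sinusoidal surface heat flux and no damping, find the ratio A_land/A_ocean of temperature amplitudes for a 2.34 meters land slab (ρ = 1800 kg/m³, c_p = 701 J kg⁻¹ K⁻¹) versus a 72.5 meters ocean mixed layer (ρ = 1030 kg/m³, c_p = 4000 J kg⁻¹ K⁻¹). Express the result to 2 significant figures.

100

C_ocean = 1030 × 4000 × 72.5 = 2.99×10^8 J/(m²·K).
C_land = 1800 × 701 × 2.34 = 2.95×10^6 J/(m²·K).
Undamped amplitude ∝ 1/C, so A_land/A_ocean = C_ocean/C_land = 101.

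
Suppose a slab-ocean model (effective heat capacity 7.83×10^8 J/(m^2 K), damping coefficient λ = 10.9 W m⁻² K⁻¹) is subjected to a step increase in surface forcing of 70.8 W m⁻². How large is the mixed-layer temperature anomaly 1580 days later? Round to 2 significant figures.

Areal heat capacity C = 7.83×10^8 J/(m^2 K) (given).
τ = C / λ = 7.83×10^8 / 10.9 = 7.18×10^7 s.
Equilibrium anomaly ΔT_eq = F / λ = 70.8 / 10.9 = 6.50 K.
t = 1580 days = 1.37×10^8 s, so t/τ = 1.90.
ΔT(t) = ΔT_eq (1 − e^(−t/τ)) = 6.50 × (1 − e^−1.90) = 5.52 K.

5.5 K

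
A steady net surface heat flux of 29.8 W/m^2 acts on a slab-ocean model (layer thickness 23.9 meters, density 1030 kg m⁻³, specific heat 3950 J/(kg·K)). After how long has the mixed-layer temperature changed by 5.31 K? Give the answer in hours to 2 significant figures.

Areal heat capacity C = ρ c_p D = 1030 × 3950 × 23.9 = 9.72×10^7 J/(m^2 K).
Time required: Δt = C ΔT / F = 9.72×10^7 × 5.31 / 29.8 = 1.73×10^7 s.
In hours: 1.73×10^7 s / (3600 s/hour) = 4810 hours.

4800 hours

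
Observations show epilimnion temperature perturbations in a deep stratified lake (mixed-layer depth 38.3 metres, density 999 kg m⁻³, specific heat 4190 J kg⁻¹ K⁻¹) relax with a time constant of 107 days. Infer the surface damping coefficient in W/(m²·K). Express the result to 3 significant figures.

Areal heat capacity C = ρ c_p D = 999 × 4190 × 38.3 = 1.60×10^8 J/(m²·K).
τ = 107 days = 9.24×10^6 s.
λ = C / τ = 1.60×10^8 / 9.24×10^6 = 17.3 W/(m²·K).

17.3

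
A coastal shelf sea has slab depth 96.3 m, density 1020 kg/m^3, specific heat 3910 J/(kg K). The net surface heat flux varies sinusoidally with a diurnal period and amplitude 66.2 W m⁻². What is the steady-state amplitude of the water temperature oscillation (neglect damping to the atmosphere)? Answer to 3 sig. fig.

0.00237 K

Areal heat capacity C = ρ c_p D = 1020 × 3910 × 96.3 = 3.84×10^8 J/(m²·K).
Angular frequency ω = 2π / T = 2π / 86400 s = 7.27×10^-5 s⁻¹.
Cω = 3.84×10^8 × 7.27×10^-5 = 27900 W/(m²·K).
Amplitude A = F₀ / (Cω) = 66.2 / 27900 = 0.00237 K.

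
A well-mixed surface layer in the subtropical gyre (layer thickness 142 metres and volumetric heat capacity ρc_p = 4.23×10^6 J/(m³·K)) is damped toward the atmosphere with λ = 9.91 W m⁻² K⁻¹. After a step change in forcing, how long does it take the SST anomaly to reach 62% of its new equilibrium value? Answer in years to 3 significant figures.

Areal heat capacity C = ρc_p × D = 4.23×10^6 × 142 = 6.01×10^8 J/(m^2 K).
τ = C / λ = 6.01×10^8 / 9.91 = 6.06×10^7 s.
Fraction reached: 1 − e^(−t/τ) = 0.62 ⇒ t = −τ ln(1 − 0.62) = τ × 0.968.
t = 5.86×10^7 s = 1.86 years.

1.86 years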